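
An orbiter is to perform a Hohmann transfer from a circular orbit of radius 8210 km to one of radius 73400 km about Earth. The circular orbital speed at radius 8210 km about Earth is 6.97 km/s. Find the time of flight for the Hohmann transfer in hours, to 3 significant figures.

t = 11.4 hours

From the circular-orbit relation v² = μ/r at r = 8210 km: μ = v²r = (6.97)² × 8210 = 3.98849×10^5 km³/s².
Transfer-ellipse semi-major axis a_t = (r₁ + r₂)/2 = (8210 + 73400)/2 = 40805 km.
Transfer time t = π√(a_t³/μ) = π√((40805)³ / 3.98849×10^5) = 41000 s.
Converting: 41000 s ÷ 3600 s/hour = 11.4 hours.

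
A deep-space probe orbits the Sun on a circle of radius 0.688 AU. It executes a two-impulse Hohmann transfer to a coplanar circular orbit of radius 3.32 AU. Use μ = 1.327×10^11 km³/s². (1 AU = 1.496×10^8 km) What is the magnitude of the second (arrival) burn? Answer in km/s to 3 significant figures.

In km: r₁ = 0.688 × 1.496×10^8 = 1.029248×10^8 km; r₂ = 3.32 × 1.496×10^8 = 4.96672×10^8 km.
Semi-major axis of the transfer orbit: a_t = (1.029248×10^8 + 4.96672×10^8)/2 = 2.997984×10^8 km.
On the circular orbit at r = 4.96672×10^8 km, v_c = √(μ/r) = 16.3456 km/s.
Transfer-orbit speed at the same r (vis-viva, a = a_t): v_t = √[μ(2/r − 1/a_t)] = 9.57736 km/s.
Δv₂ = |v_t − v_c| = |9.57736 − 16.3456| = 6.768 km/s.

Δv₂ = 6.77 km/s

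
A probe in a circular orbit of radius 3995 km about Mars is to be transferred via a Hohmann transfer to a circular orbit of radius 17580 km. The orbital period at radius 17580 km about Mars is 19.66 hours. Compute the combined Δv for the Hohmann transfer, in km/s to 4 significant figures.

Δv = 1.516 km/s

From Kepler's third law T² = 4π²r³/μ at r = 17580 km, T = 19.66 hours = 19.66 × 3600 s = 70776 s: μ = 4π²r³/T² = 42819.8 km³/s².
The Hohmann ellipse has a_t = (r₁ + r₂)/2 = 10787.5 km.
At r₁ the circular-orbit speed is v₁ = √(μ/r₁) = 3.2739 km/s.
On the transfer ellipse at r₁, v² = μ(2/r − 1/a) gives v_p = √[μ(2/r₁ − 1/a_t)] = 4.1794 km/s.
First burn Δv₁ = |v_p − v₁| = 0.9055 km/s.
At r₂, v₂ = √(μ/r₂) = 1.56068 km/s.
Transfer-orbit speed at r₂: v_a = √[μ(2/r₂ − 1/a_t)] = 0.949753 km/s.
Second burn Δv₂ = |v₂ − v_a| = 0.6109 km/s.
Total Δv = Δv₁ + Δv₂ = 1.516 km/s.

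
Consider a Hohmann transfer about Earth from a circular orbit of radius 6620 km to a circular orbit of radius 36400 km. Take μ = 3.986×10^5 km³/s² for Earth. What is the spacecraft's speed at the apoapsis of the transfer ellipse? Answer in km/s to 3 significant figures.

Semi-major axis of the transfer orbit: a_t = (6620 + 36400)/2 = 21510 km.
At apoapsis, r = 36400 km.
Vis-viva: v = √[μ(2/r − 1/a_t)] = √[3.986×10^5 × (2/36400 − 1/21510)] = 1.836 km/s.

v = 1.84 km/s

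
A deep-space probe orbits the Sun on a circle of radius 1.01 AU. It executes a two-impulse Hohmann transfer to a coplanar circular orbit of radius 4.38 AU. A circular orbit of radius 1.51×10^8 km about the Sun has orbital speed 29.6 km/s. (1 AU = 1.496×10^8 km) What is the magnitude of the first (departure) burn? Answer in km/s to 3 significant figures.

From the circular-orbit relation v² = μ/r at r = 1.51×10^8 km: μ = v²r = (29.6)² × 1.51×10^8 = 1.32300×10^11 km³/s².
In km: r₁ = 1.01 × 1.496×10^8 = 1.51096×10^8 km; r₂ = 4.38 × 1.496×10^8 = 6.55248×10^8 km.
The Hohmann ellipse has a_t = (r₁ + r₂)/2 = 4.03172×10^8 km.
On the circular orbit at r = 1.51096×10^8 km, v_c = √(μ/r) = 29.5906 km/s.
Transfer-orbit speed at the same r (vis-viva, a = a_t): v_t = √[μ(2/r − 1/a_t)] = 37.7234 km/s.
Δv₁ = |v_t − v_c| = |37.7234 − 29.5906| = 8.133 km/s.

Δv₁ = 8.13 km/s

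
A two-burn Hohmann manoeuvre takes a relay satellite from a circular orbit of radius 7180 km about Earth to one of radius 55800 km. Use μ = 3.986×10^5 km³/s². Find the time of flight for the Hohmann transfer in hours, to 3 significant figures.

t = 7.72 hours

Transfer-ellipse semi-major axis a_t = (r₁ + r₂)/2 = (7180 + 55800)/2 = 31490 km.
Transfer time t = π√(a_t³/μ) = π√((31490)³ / 3.986×10^5) = 27806 s.
Converting: 27806 s ÷ 3600 s/hour = 7.72 hours.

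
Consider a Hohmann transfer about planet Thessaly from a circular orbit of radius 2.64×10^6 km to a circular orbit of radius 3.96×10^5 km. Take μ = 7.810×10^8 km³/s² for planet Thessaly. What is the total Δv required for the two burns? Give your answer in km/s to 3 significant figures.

Δv = 22.6 km/s

Transfer-ellipse semi-major axis a_t = (r₁ + r₂)/2 = (2.640×10^6 + 3.960×10^5)/2 = 1.518×10^6 km.
At r₁ the circular-orbit speed is v₁ = √(μ/r₁) = 17.1998 km/s.
On the transfer ellipse at r₁, vis-viva gives v_a = √[μ(2/r₁ − 1/a_t)] = 8.78487 km/s.
First burn Δv₁ = |v_a − v₁| = 8.4149 km/s.
At r₂, v₂ = √(μ/r₂) = 44.410 km/s.
Transfer-orbit speed at r₂: v_p = √[μ(2/r₂ − 1/a_t)] = 58.566 km/s.
Second burn Δv₂ = |v₂ − v_p| = 14.156 km/s.
Total Δv = Δv₁ + Δv₂ = 22.57 km/s.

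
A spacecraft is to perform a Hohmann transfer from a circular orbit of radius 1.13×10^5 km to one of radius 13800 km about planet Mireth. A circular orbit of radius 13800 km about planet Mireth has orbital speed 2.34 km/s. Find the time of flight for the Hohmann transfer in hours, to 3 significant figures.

From the circular-orbit relation v² = μ/r at r = 13800 km: μ = v²r = (2.34)² × 13800 = 75563.3 km³/s².
The Hohmann ellipse has a_t = (r₁ + r₂)/2 = 63400 km.
By Kepler's third law the transfer-orbit period is T = 2π√(a_t³/μ), so t = T/2 = 1.824×10^5 s.
Converting: 1.824×10^5 s ÷ 3600 s/hour = 50.7 hours.

t = 50.7 hours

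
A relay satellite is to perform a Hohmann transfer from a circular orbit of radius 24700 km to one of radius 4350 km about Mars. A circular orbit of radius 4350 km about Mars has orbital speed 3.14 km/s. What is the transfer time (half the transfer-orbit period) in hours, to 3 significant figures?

From the circular-orbit relation v² = μ/r at r = 4350 km: μ = v²r = (3.14)² × 4350 = 42889.3 km³/s².
Semi-major axis of the transfer orbit: a_t = (24700 + 4350)/2 = 14525 km.
By Kepler's third law the transfer-orbit period is T = 2π√(a_t³/μ), so t = T/2 = 26560 s.
Converting: 26560 s ÷ 3600 s/hour = 7.38 hours.

t = 7.38 hours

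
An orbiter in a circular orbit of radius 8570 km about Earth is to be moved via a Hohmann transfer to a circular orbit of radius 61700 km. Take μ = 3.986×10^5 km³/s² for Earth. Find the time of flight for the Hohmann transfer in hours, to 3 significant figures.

The Hohmann ellipse has a_t = (r₁ + r₂)/2 = 35135 km.
Transfer time t = π√(a_t³/μ) = π√((35135)³ / 3.986×10^5) = 32770 s.
Converting: 32770 s ÷ 3600 s/hour = 9.10 hours.

t = 9.10 hours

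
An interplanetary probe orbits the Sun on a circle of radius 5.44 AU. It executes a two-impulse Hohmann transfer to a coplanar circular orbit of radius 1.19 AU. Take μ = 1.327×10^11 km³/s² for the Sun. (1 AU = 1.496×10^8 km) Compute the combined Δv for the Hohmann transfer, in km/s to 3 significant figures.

In km: r₁ = 5.44 × 1.496×10^8 = 8.13824×10^8 km; r₂ = 1.19 × 1.496×10^8 = 1.78024×10^8 km.
Semi-major axis of the transfer orbit: a_t = (8.13824×10^8 + 1.78024×10^8)/2 = 4.95924×10^8 km.
Circular speed at r₁: v₁ = √(μ/r₁) = √(1.327×10^11/8.13824×10^8) = 12.77 km/s.
On the transfer ellipse at r₁, v² = μ(2/r − 1/a) gives v_a = √[μ(2/r₁ − 1/a_t)] = 7.651 km/s.
First burn Δv₁ = |v_a − v₁| = 5.119 km/s.
Circular speed at r₂: v₂ = √(μ/r₂) = 27.302 km/s.
Transfer-orbit speed at r₂: v_p = √[μ(2/r₂ − 1/a_t)] = 34.975 km/s.
Second burn Δv₂ = |v₂ − v_p| = 7.673 km/s.
Δv = Δv₁ + Δv₂ = 5.119 + 7.673 = 12.79 km/s.

Δv = 12.8 km/s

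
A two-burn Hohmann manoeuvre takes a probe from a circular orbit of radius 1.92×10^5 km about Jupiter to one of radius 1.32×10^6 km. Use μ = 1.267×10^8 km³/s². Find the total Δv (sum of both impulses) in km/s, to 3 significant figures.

Δv = 13.1 km/s

Semi-major axis of the transfer orbit: a_t = (1.920×10^5 + 1.320×10^6)/2 = 7.560×10^5 km.
At r₁ the circular-orbit speed is v₁ = √(μ/r₁) = 25.688 km/s.
Transfer-orbit speed at r₁ (vis-viva equation): v_p = √[μ(2/r₁ − 1/a_t)] = 33.944 km/s.
First burn Δv₁ = |v_p − v₁| = 8.256 km/s.
At r₂, v₂ = √(μ/r₂) = 9.797 km/s.
Transfer-orbit speed at r₂: v_a = √[μ(2/r₂ − 1/a_t)] = 4.937 km/s.
Second burn Δv₂ = |v₂ − v_a| = 4.860 km/s.
Total Δv = Δv₁ + Δv₂ = 13.12 km/s.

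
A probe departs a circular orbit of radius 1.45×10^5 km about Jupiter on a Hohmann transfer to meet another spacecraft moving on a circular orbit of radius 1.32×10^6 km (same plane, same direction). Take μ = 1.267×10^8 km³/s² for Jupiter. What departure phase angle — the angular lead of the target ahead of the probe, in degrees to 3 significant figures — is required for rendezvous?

The Hohmann ellipse has a_t = (r₁ + r₂)/2 = 7.325×10^5 km.
The half-period of the transfer ellipse is t = π√(a_t³/μ) = 1.74974×10^5 s.
Target angular speed ω₂ = √(μ/r₂³) = 7.42211×10^-6 rad/s.
Angle swept by the target during transfer: ω₂·t = 1.2987 rad = 74.41°.
Arrival is 180° from departure on the ellipse, so φ = 180° − 74.41° = 106°.

φ = 106°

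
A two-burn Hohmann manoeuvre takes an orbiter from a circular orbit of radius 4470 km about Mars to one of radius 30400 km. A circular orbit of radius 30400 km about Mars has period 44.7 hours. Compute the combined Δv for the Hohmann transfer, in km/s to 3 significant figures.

From Kepler's third law T² = 4π²r³/μ at r = 30400 km, T = 44.7 hours = 44.7 × 3600 s = 1.6092×10^5 s: μ = 4π²r³/T² = 42831.2 km³/s².
Transfer-ellipse semi-major axis a_t = (r₁ + r₂)/2 = (4470 + 30400)/2 = 17435 km.
At r₁ the circular-orbit speed is v₁ = √(μ/r₁) = 3.095 km/s.
On the transfer ellipse at r₁, v² = μ(2/r − 1/a) gives v_p = √[μ(2/r₁ − 1/a_t)] = 4.087 km/s.
First burn Δv₁ = |v_p − v₁| = 0.9920 km/s.
At r₂, v₂ = √(μ/r₂) = 1.187 km/s.
Transfer-orbit speed at r₂: v_a = √[μ(2/r₂ − 1/a_t)] = 0.6010 km/s.
Second burn Δv₂ = |v₂ − v_a| = 0.5860 km/s.
Δv = Δv₁ + Δv₂ = 0.9920 + 0.5860 = 1.578 km/s.

Δv = 1.58 km/s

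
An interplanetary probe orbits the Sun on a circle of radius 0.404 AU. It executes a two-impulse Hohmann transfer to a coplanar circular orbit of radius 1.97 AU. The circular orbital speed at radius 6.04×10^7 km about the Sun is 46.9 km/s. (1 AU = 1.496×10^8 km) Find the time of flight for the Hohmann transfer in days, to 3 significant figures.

From the circular-orbit relation v² = μ/r at r = 6.04×10^7 km: μ = v²r = (46.9)² × 6.04×10^7 = 1.32856×10^11 km³/s².
In km: r₁ = 0.404 × 1.496×10^8 = 6.04384×10^7 km; r₂ = 1.97 × 1.496×10^8 = 2.94712×10^8 km.
Semi-major axis of the transfer orbit: a_t = (6.04384×10^7 + 2.94712×10^8)/2 = 1.775752×10^8 km.
Half the transfer-orbit period gives t = π√(a_t³/μ) = 2.040×10^7 s.
Converting: 2.040×10^7 s ÷ 86400 s/day = 236 days.

t = 236 days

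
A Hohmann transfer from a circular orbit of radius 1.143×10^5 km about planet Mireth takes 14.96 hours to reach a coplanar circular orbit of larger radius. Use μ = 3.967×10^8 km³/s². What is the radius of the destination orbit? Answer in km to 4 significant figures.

Transfer time t = 14.96 hours = 53856 s, and t = π√(a_t³/μ).
So a_t = (μ t²/π²)^(1/3) = (3.967×10^8 × (53856)² / π²)^(1/3) = 4.8851×10^5 km.
Since a_t = (r₁ + r₂)/2, r₂ = 2a_t − r₁ = 2×4.8851×10^5 − 1.143×10^5 = 8.6272×10^5 km.

r₂ = 8.627×10^5 km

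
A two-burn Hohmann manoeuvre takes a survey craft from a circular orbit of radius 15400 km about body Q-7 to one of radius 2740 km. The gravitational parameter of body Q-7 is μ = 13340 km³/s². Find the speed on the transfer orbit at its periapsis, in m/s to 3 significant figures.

Semi-major axis of the transfer orbit: a_t = (15400 + 2740)/2 = 9070 km.
At periapsis, r = 2740 km.
From the vis-viva equation, v = √[μ(2/r − 1/a_t)] = 2.875 km/s.

v = 2880 m/s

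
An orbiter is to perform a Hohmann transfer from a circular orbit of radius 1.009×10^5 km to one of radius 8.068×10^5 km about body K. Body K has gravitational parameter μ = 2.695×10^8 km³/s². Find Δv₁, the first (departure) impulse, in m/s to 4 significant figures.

Δv₁ = 17230 m/s

Transfer-ellipse semi-major axis a_t = (r₁ + r₂)/2 = (1.009×10^5 + 8.068×10^5)/2 = 4.5385×10^5 km.
On the circular orbit at r = 1.009×10^5 km, v_c = √(μ/r) = 51.68 km/s.
Vis-viva on the transfer ellipse at r = 1.009×10^5 km gives v_t = √[μ(2/r − 1/a_t)] = 68.91 km/s.
Δv₁ = |v_t − v_c| = |68.91 − 51.68| = 17.23 km/s.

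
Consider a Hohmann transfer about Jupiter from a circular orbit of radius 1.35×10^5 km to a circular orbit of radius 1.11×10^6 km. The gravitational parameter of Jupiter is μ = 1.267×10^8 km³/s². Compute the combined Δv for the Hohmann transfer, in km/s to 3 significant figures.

Δv = 16.0 km/s

Semi-major axis of the transfer orbit: a_t = (1.350×10^5 + 1.110×10^6)/2 = 6.225×10^5 km.
At r₁ the circular-orbit speed is v₁ = √(μ/r₁) = 30.64 km/s.
Transfer-orbit speed at r₁ (vis-viva): v_p = √[μ(2/r₁ − 1/a_t)] = 40.91 km/s.
First burn Δv₁ = |v_p − v₁| = 10.27 km/s.
Circular speed at r₂: v₂ = √(μ/r₂) = 10.6838 km/s.
Transfer-orbit speed at r₂: v_a = √[μ(2/r₂ − 1/a_t)] = 4.97535 km/s.
Second burn Δv₂ = |v₂ − v_a| = 5.708 km/s.
Δv = Δv₁ + Δv₂ = 10.27 + 5.708 = 15.98 km/s.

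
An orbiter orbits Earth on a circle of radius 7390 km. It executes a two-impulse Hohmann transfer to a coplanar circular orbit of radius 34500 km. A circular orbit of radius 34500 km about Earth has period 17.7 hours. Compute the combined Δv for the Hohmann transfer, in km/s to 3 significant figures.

Δv = 3.46 km/s

From Kepler's third law T² = 4π²r³/μ at r = 34500 km, T = 17.7 hours = 17.7 × 3600 s = 63720 s: μ = 4π²r³/T² = 3.99269×10^5 km³/s².
The Hohmann ellipse has a_t = (r₁ + r₂)/2 = 20945 km.
Circular speed at r₁: v₁ = √(μ/r₁) = √(3.99269×10^5/7390) = 7.3504 km/s.
Transfer-orbit speed at r₁ (vis-viva equation): v_p = √[μ(2/r₁ − 1/a_t)] = 9.4337 km/s.
First burn Δv₁ = |v_p − v₁| = 2.083 km/s.
Circular speed at r₂: v₂ = √(μ/r₂) = 3.402 km/s.
Transfer-orbit speed at r₂: v_a = √[μ(2/r₂ − 1/a_t)] = 2.021 km/s.
Second burn Δv₂ = |v₂ − v_a| = 1.381 km/s.
Total Δv = Δv₁ + Δv₂ = 3.464 km/s.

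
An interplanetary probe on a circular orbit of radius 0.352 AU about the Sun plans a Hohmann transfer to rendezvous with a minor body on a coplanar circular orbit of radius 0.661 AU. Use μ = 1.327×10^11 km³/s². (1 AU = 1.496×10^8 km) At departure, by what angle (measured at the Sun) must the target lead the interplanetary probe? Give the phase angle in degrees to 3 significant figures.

In km: r₁ = 0.352 × 1.496×10^8 = 5.26592×10^7 km; r₂ = 0.661 × 1.496×10^8 = 9.88856×10^7 km.
The Hohmann ellipse has a_t = (r₁ + r₂)/2 = 7.57724×10^7 km.
Transfer time t = π√(a_t³/μ) = 5.688×10^6 s.
Target angular speed ω₂ = √(μ/r₂³) = 3.705×10^-7 rad/s.
Angle swept by the target during transfer: ω₂·t = 2.107 rad = 120.7°.
The interplanetary probe traverses 180° on the transfer ellipse, so the target must lead by 180° − 120.7° = 59.3°.

φ = 59.3°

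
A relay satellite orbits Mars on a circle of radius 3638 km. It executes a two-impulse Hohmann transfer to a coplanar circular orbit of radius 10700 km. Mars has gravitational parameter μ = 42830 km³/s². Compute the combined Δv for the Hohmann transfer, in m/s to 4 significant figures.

The Hohmann ellipse has a_t = (r₁ + r₂)/2 = 7169 km.
At r₁ the circular-orbit speed is v₁ = √(μ/r₁) = 3.43117 km/s.
Transfer-orbit speed at r₁ (vis-viva equation): v_p = √[μ(2/r₁ − 1/a_t)] = 4.19185 km/s.
First burn Δv₁ = |v_p − v₁| = 0.7607 km/s.
At r₂, v₂ = √(μ/r₂) = 2.0007 km/s.
Transfer-orbit speed at r₂: v_a = √[μ(2/r₂ − 1/a_t)] = 1.4252 km/s.
Second burn Δv₂ = |v₂ − v_a| = 0.5755 km/s.
Total Δv = Δv₁ + Δv₂ = 1.336 km/s.

Δv = 1336 m/s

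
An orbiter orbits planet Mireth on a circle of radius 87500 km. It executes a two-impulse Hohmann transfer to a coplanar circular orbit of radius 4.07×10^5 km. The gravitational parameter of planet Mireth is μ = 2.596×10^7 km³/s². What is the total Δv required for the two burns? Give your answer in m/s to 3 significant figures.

Δv = 8110 m/s

The Hohmann ellipse has a_t = (r₁ + r₂)/2 = 2.4725×10^5 km.
Circular speed at r₁: v₁ = √(μ/r₁) = √(2.596×10^7/87500) = 17.2246 km/s.
On the transfer ellipse at r₁, vis-viva equation gives v_p = √[μ(2/r₁ − 1/a_t)] = 22.0992 km/s.
First burn Δv₁ = |v_p − v₁| = 4.875 km/s.
At r₂, v₂ = √(μ/r₂) = 7.986 km/s.
Transfer-orbit speed at r₂: v_a = √[μ(2/r₂ − 1/a_t)] = 4.751 km/s.
Second burn Δv₂ = |v₂ − v_a| = 3.235 km/s.
Δv = Δv₁ + Δv₂ = 4.875 + 3.235 = 8.110 km/s.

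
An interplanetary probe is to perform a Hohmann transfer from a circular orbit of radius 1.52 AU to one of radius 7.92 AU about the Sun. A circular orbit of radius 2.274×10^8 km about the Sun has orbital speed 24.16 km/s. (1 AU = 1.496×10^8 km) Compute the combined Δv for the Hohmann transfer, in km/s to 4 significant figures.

From the circular-orbit relation v² = μ/r at r = 2.274×10^8 km: μ = v²r = (24.16)² × 2.274×10^8 = 1.32735×10^11 km³/s².
In km: r₁ = 1.52 × 1.496×10^8 = 2.27392×10^8 km; r₂ = 7.92 × 1.496×10^8 = 1.184832×10^9 km.
Transfer-ellipse semi-major axis a_t = (r₁ + r₂)/2 = (2.27392×10^8 + 1.184832×10^9)/2 = 7.06112×10^8 km.
At r₁ the circular-orbit speed is v₁ = √(μ/r₁) = 24.1604 km/s.
Transfer-orbit speed at r₁ (vis-viva equation): v_p = √[μ(2/r₁ − 1/a_t)] = 31.2965 km/s.
First burn Δv₁ = |v_p − v₁| = 7.136 km/s.
Circular speed at r₂: v₂ = √(μ/r₂) = 10.584 km/s.
Transfer-orbit speed at r₂: v_a = √[μ(2/r₂ − 1/a_t)] = 6.0064 km/s.
Second burn Δv₂ = |v₂ − v_a| = 4.578 km/s.
Total Δv = Δv₁ + Δv₂ = 11.71 km/s.

Δv = 11.71 km/s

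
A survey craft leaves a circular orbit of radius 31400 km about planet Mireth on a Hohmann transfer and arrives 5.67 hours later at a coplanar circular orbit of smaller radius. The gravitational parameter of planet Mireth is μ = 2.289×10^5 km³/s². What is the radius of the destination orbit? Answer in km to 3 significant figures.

Transfer time t = 5.67 hours = 20412 s, and t = π√(a_t³/μ).
So a_t = (μ t²/π²)^(1/3) = (2.289×10^5 × (20412)² / π²)^(1/3) = 21300 km.
Since a_t = (r₁ + r₂)/2, r₂ = 2a_t − r₁ = 2×21300 − 31400 = 11200 km.

r₂ = 11200 km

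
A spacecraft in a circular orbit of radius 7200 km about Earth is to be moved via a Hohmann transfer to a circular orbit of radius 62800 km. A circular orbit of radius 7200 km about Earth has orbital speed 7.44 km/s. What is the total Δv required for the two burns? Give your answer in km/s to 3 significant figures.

From the circular-orbit relation v² = μ/r at r = 7200 km: μ = v²r = (7.44)² × 7200 = 3.98546×10^5 km³/s².
The Hohmann ellipse has a_t = (r₁ + r₂)/2 = 35000 km.
At r₁ the circular-orbit speed is v₁ = √(μ/r₁) = 7.440 km/s.
On the transfer ellipse at r₁, vis-viva equation gives v_p = √[μ(2/r₁ − 1/a_t)] = 9.966 km/s.
First burn Δv₁ = |v_p − v₁| = 2.526 km/s.
At r₂, v₂ = √(μ/r₂) = 2.5192 km/s.
Transfer-orbit speed at r₂: v_a = √[μ(2/r₂ − 1/a_t)] = 1.1426 km/s.
Second burn Δv₂ = |v₂ − v_a| = 1.377 km/s.
Total Δv = Δv₁ + Δv₂ = 3.903 km/s.

Δv = 3.90 km/s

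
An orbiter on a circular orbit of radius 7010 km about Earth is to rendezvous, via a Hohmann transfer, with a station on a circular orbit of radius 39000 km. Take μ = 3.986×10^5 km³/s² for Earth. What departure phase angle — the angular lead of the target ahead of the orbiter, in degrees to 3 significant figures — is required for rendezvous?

Transfer-ellipse semi-major axis a_t = (r₁ + r₂)/2 = (7010 + 39000)/2 = 23005 km.
Transfer time t = π√(a_t³/μ) = 17362.6 s.
Target angular speed ω₂ = √(μ/r₂³) = 8.19732×10^-5 rad/s.
Angle swept by the target during transfer: ω₂·t = 1.42327 rad = 81.547°.
The orbiter traverses 180° on the transfer ellipse, so the target must lead by 180° − 81.547° = 98.5°.

φ = 98.5°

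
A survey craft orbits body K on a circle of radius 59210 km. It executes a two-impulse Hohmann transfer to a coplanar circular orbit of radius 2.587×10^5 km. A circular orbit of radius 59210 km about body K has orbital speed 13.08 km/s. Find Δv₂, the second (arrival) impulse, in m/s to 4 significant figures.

Δv₂ = 2438 m/s

From the circular-orbit relation v² = μ/r at r = 59210 km: μ = v²r = (13.08)² × 59210 = 1.01300×10^7 km³/s².
Transfer-ellipse semi-major axis a_t = (r₁ + r₂)/2 = (59210 + 2.587×10^5)/2 = 1.58955×10^5 km.
On the circular orbit at r = 2.587×10^5 km, v_c = √(μ/r) = 6.2576 km/s.
Vis-viva on the transfer ellipse at r = 2.587×10^5 km gives v_t = √[μ(2/r − 1/a_t)] = 3.8192 km/s.
Δv₂ = |v_t − v_c| = |3.8192 − 6.2576| = 2.438 km/s.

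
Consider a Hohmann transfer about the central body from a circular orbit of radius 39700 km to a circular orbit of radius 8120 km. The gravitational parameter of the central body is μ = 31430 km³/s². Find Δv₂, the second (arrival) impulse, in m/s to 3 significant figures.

The Hohmann ellipse has a_t = (r₁ + r₂)/2 = 23910 km.
Circular speed at r = 8120 km: v_c = √(μ/r) = 1.9674 km/s.
Transfer-orbit speed at the same r (vis-viva, a = a_t): v_t = √[μ(2/r − 1/a_t)] = 2.5351 km/s.
Δv₂ = |v_t − v_c| = |2.5351 − 1.9674| = 0.5677 km/s.

Δv₂ = 568 m/s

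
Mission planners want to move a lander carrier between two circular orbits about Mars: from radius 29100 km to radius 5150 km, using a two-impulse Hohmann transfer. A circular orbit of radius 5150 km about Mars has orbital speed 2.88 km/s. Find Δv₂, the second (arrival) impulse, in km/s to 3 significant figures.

Δv₂ = 0.874 km/s

From the circular-orbit relation v² = μ/r at r = 5150 km: μ = v²r = (2.88)² × 5150 = 42716.2 km³/s².
Semi-major axis of the transfer orbit: a_t = (29100 + 5150)/2 = 17125 km.
On the circular orbit at r = 5150 km, v_c = √(μ/r) = 2.8800 km/s.
Transfer-orbit speed at the same r (vis-viva, a = a_t): v_t = √[μ(2/r − 1/a_t)] = 3.7543 km/s.
Δv₂ = |v_t − v_c| = |3.7543 − 2.8800| = 0.8743 km/s.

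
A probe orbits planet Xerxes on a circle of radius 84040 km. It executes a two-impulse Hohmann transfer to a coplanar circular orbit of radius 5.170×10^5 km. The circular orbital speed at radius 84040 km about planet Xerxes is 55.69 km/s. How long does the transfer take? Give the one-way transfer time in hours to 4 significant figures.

From the circular-orbit relation v² = μ/r at r = 84040 km: μ = v²r = (55.69)² × 84040 = 2.60640×10^8 km³/s².
Transfer-ellipse semi-major axis a_t = (r₁ + r₂)/2 = (84040 + 5.170×10^5)/2 = 3.0052×10^5 km.
By Kepler's third law the transfer-orbit period is T = 2π√(a_t³/μ), so t = T/2 = 32058 s.
Converting: 32058 s ÷ 3600 s/hour = 8.905 hours.

t = 8.905 hours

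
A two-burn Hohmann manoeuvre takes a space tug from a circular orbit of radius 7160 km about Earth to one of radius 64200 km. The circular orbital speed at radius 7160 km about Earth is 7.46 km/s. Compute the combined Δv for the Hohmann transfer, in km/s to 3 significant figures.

From the circular-orbit relation v² = μ/r at r = 7160 km: μ = v²r = (7.46)² × 7160 = 3.98465×10^5 km³/s².
Transfer-ellipse semi-major axis a_t = (r₁ + r₂)/2 = (7160 + 64200)/2 = 35680 km.
At r₁ the circular-orbit speed is v₁ = √(μ/r₁) = 7.4600 km/s.
On the transfer ellipse at r₁, v² = μ(2/r − 1/a) gives v_p = √[μ(2/r₁ − 1/a_t)] = 10.007 km/s.
First burn Δv₁ = |v_p − v₁| = 2.547 km/s.
Circular speed at r₂: v₂ = √(μ/r₂) = 2.491 km/s.
Transfer-orbit speed at r₂: v_a = √[μ(2/r₂ − 1/a_t)] = 1.116 km/s.
Second burn Δv₂ = |v₂ − v_a| = 1.375 km/s.
Total Δv = Δv₁ + Δv₂ = 3.922 km/s.

Δv = 3.92 km/s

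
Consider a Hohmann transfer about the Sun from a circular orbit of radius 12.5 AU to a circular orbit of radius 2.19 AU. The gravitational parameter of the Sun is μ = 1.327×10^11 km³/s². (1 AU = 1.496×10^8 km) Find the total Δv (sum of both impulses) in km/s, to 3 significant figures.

In km: r₁ = 12.5 × 1.496×10^8 = 1.870×10^9 km; r₂ = 2.19 × 1.496×10^8 = 3.27624×10^8 km.
The Hohmann ellipse has a_t = (r₁ + r₂)/2 = 1.098812×10^9 km.
Circular speed at r₁: v₁ = √(μ/r₁) = √(1.327×10^11/1.870×10^9) = 8.424 km/s.
On the transfer ellipse at r₁, v² = μ(2/r − 1/a) gives v_a = √[μ(2/r₁ − 1/a_t)] = 4.600 km/s.
First burn Δv₁ = |v_a − v₁| = 3.824 km/s.
At r₂, v₂ = √(μ/r₂) = 20.126 km/s.
Transfer-orbit speed at r₂: v_p = √[μ(2/r₂ − 1/a_t)] = 26.255 km/s.
Second burn Δv₂ = |v₂ − v_p| = 6.129 km/s.
Total Δv = Δv₁ + Δv₂ = 9.953 km/s.

Δv = 9.95 km/s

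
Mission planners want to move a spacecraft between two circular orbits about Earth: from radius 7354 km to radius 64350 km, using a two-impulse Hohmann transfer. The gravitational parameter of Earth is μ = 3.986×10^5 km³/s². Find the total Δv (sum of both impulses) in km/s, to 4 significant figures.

Δv = 3.863 km/s

Semi-major axis of the transfer orbit: a_t = (7354 + 64350)/2 = 35852 km.
Circular speed at r₁: v₁ = √(μ/r₁) = √(3.986×10^5/7354) = 7.362 km/s.
On the transfer ellipse at r₁, vis-viva gives v_p = √[μ(2/r₁ − 1/a_t)] = 9.863 km/s.
First burn Δv₁ = |v_p − v₁| = 2.501 km/s.
At r₂, v₂ = √(μ/r₂) = 2.489 km/s.
Transfer-orbit speed at r₂: v_a = √[μ(2/r₂ − 1/a_t)] = 1.127 km/s.
Second burn Δv₂ = |v₂ − v_a| = 1.362 km/s.
Total Δv = Δv₁ + Δv₂ = 3.863 km/s.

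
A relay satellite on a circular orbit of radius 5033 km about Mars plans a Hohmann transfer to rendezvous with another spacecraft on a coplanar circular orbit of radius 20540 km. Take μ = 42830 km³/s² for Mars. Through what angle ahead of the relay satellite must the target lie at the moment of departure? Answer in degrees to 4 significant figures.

The Hohmann ellipse has a_t = (r₁ + r₂)/2 = 12786.5 km.
The half-period of the transfer ellipse is t = π√(a_t³/μ) = 21950 s.
Target angular speed ω₂ = √(μ/r₂³) = 7.030×10^-5 rad/s.
Angle swept by the target during transfer: ω₂·t = 1.543 rad = 88.41°.
The relay satellite traverses 180° on the transfer ellipse, so the target must lead by 180° − 88.41° = 91.59°.

φ = 91.59°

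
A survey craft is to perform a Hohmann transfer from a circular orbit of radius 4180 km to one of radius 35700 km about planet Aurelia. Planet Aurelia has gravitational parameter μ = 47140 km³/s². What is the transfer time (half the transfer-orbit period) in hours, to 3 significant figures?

t = 11.3 hours

The Hohmann ellipse has a_t = (r₁ + r₂)/2 = 19940 km.
By Kepler's third law the transfer-orbit period is T = 2π√(a_t³/μ), so t = T/2 = 40740 s.
Converting: 40740 s ÷ 3600 s/hour = 11.3 hours.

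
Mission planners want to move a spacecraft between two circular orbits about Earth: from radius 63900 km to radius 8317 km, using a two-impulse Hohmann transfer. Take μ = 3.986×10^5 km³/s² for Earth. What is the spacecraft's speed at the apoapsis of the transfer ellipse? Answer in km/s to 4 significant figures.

The Hohmann ellipse has a_t = (r₁ + r₂)/2 = 36108.5 km.
At apoapsis, r = 63900 km.
Applying v² = μ(2/r − 1/a_t): v = 1.199 km/s.

v = 1.199 km/s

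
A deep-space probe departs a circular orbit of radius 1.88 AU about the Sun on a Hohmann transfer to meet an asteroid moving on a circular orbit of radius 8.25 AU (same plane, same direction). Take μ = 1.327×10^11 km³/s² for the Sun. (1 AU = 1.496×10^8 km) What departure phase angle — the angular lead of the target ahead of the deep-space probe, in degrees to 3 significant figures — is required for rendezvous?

In km: r₁ = 1.88 × 1.496×10^8 = 2.81248×10^8 km; r₂ = 8.25 × 1.496×10^8 = 1.2342×10^9 km.
Transfer-ellipse semi-major axis a_t = (r₁ + r₂)/2 = (2.81248×10^8 + 1.2342×10^9)/2 = 7.57724×10^8 km.
The half-period of the transfer ellipse is t = π√(a_t³/μ) = 1.7988×10^8 s.
The target's mean motion on its circular orbit is ω₂ = √(μ/r₂³) = 8.4015×10^-9 rad/s.
Angle swept by the target during transfer: ω₂·t = 1.5113 rad = 86.59°.
Arrival is 180° from departure on the ellipse, so φ = 180° − 86.59° = 93.4°.

φ = 93.4°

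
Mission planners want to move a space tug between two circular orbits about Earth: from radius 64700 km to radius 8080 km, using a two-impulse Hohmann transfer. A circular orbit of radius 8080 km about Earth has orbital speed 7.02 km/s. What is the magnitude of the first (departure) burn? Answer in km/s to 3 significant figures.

Δv₁ = 1.31 km/s

From the circular-orbit relation v² = μ/r at r = 8080 km: μ = v²r = (7.02)² × 8080 = 3.98186×10^5 km³/s².
The Hohmann ellipse has a_t = (r₁ + r₂)/2 = 36390 km.
Circular speed at r = 64700 km: v_c = √(μ/r) = 2.481 km/s.
Transfer-orbit speed at the same r (vis-viva, a = a_t): v_t = √[μ(2/r − 1/a_t)] = 1.169 km/s.
Δv₁ = |v_t − v_c| = |1.169 − 2.481| = 1.312 km/s.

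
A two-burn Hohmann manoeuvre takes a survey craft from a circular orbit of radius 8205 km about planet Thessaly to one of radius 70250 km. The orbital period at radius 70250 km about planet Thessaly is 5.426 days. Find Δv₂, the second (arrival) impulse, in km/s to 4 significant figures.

Δv₂ = 0.5109 km/s

From Kepler's third law T² = 4π²r³/μ at r = 70250 km, T = 5.426 days = 5.426 × 86400 s = 4.688064×10^5 s: μ = 4π²r³/T² = 62274.7 km³/s².
The Hohmann ellipse has a_t = (r₁ + r₂)/2 = 39227.5 km.
Circular speed at r = 70250 km: v_c = √(μ/r) = 0.9415 km/s.
Transfer-orbit speed at the same r (vis-viva, a = a_t): v_t = √[μ(2/r − 1/a_t)] = 0.4306 km/s.
Δv₂ = |v_t − v_c| = |0.4306 − 0.9415| = 0.5109 km/s.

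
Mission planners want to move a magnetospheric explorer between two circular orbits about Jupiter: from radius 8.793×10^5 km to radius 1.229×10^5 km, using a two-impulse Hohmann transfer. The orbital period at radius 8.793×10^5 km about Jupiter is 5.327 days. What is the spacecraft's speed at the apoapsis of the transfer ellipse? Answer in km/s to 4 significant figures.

From Kepler's third law T² = 4π²r³/μ at r = 8.793×10^5 km, T = 5.327 days = 5.327 × 86400 s = 4.602528×10^5 s: μ = 4π²r³/T² = 1.26700×10^8 km³/s².
Transfer-ellipse semi-major axis a_t = (r₁ + r₂)/2 = (8.793×10^5 + 1.229×10^5)/2 = 5.011×10^5 km.
At apoapsis, r = 8.793×10^5 km.
Vis-viva: v = √[μ(2/r − 1/a_t)] = √[1.26700×10^8 × (2/8.793×10^5 − 1/5.011×10^5)] = 5.945 km/s.

v = 5.945 km/s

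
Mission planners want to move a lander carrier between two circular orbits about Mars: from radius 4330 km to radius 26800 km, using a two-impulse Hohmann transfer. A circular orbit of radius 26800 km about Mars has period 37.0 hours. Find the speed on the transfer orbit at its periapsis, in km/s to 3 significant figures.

v = 4.13 km/s

From Kepler's third law T² = 4π²r³/μ at r = 26800 km, T = 37.0 hours = 37.0 × 3600 s = 1.332×10^5 s: μ = 4π²r³/T² = 42830.7 km³/s².
Transfer-ellipse semi-major axis a_t = (r₁ + r₂)/2 = (4330 + 26800)/2 = 15565 km.
At periapsis, r = 4330 km.
Applying v² = μ(2/r − 1/a_t): v = 4.127 km/s.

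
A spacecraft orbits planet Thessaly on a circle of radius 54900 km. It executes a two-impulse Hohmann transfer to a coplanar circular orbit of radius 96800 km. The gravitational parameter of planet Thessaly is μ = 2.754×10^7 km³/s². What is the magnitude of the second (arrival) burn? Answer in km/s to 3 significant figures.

Semi-major axis of the transfer orbit: a_t = (54900 + 96800)/2 = 75850 km.
On the circular orbit at r = 96800 km, v_c = √(μ/r) = 16.867 km/s.
Transfer-orbit speed at the same r (vis-viva, a = a_t): v_t = √[μ(2/r − 1/a_t)] = 14.350 km/s.
Δv₂ = |v_t − v_c| = |14.350 − 16.867| = 2.517 km/s.

Δv₂ = 2.52 km/s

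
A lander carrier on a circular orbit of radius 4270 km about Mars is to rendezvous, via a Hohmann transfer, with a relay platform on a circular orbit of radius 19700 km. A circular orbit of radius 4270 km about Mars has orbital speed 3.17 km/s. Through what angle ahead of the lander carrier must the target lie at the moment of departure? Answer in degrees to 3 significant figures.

φ = 94.6°

From the circular-orbit relation v² = μ/r at r = 4270 km: μ = v²r = (3.17)² × 4270 = 42908.8 km³/s².
The Hohmann ellipse has a_t = (r₁ + r₂)/2 = 11985 km.
The half-period of the transfer ellipse is t = π√(a_t³/μ) = 19899.1 s.
Target angular speed ω₂ = √(μ/r₂³) = 7.49159×10^-5 rad/s.
Angle swept by the target during transfer: ω₂·t = 1.49076 rad = 85.41°.
The lander carrier traverses 180° on the transfer ellipse, so the target must lead by 180° − 85.41° = 94.6°.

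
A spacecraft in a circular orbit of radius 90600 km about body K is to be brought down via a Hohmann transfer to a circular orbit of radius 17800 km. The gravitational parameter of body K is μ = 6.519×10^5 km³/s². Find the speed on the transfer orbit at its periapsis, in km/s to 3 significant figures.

Transfer-ellipse semi-major axis a_t = (r₁ + r₂)/2 = (90600 + 17800)/2 = 54200 km.
At periapsis, r = 17800 km.
Vis-viva: v = √[μ(2/r − 1/a_t)] = √[6.519×10^5 × (2/17800 − 1/54200)] = 7.824 km/s.

v = 7.82 km/s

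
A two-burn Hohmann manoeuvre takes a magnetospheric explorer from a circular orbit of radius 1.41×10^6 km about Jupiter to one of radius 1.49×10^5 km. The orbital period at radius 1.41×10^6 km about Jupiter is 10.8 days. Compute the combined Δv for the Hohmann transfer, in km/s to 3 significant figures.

Δv = 15.4 km/s

From Kepler's third law T² = 4π²r³/μ at r = 1.41×10^6 km, T = 10.8 days = 10.8 × 86400 s = 9.3312×10^5 s: μ = 4π²r³/T² = 1.27099×10^8 km³/s².
The Hohmann ellipse has a_t = (r₁ + r₂)/2 = 7.795×10^5 km.
Circular speed at r₁: v₁ = √(μ/r₁) = √(1.27099×10^8/1.410×10^6) = 9.49427 km/s.
Transfer-orbit speed at r₁ (vis-viva): v_a = √[μ(2/r₁ − 1/a_t)] = 4.15094 km/s.
First burn Δv₁ = |v_a − v₁| = 5.3433 km/s.
Circular speed at r₂: v₂ = √(μ/r₂) = 29.2064 km/s.
Transfer-orbit speed at r₂: v_p = √[μ(2/r₂ − 1/a_t)] = 39.2807 km/s.
Second burn Δv₂ = |v₂ − v_p| = 10.074 km/s.
Total Δv = Δv₁ + Δv₂ = 15.42 km/s.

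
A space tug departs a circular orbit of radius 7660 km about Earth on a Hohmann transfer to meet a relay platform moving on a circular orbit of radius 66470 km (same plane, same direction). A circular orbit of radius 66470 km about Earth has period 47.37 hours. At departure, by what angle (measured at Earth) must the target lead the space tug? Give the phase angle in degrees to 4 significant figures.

From Kepler's third law T² = 4π²r³/μ at r = 66470 km, T = 47.37 hours = 47.37 × 3600 s = 1.70532×10^5 s: μ = 4π²r³/T² = 3.98681×10^5 km³/s².
Semi-major axis of the transfer orbit: a_t = (7660 + 66470)/2 = 37065 km.
Transfer time t = π√(a_t³/μ) = 35504.5 s.
Target angular speed ω₂ = √(μ/r₂³) = 3.68446×10^-5 rad/s.
Angle swept by the target during transfer: ω₂·t = 1.30815 rad = 74.951°.
Arrival is 180° from departure on the ellipse, so φ = 180° − 74.951° = 105.0°.

φ = 105.0°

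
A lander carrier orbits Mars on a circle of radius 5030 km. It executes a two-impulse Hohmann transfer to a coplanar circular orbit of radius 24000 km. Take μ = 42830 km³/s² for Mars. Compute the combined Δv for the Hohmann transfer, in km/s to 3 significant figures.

Δv = 1.38 km/s

Transfer-ellipse semi-major axis a_t = (r₁ + r₂)/2 = (5030 + 24000)/2 = 14515 km.
At r₁ the circular-orbit speed is v₁ = √(μ/r₁) = 2.9180 km/s.
Transfer-orbit speed at r₁ (v² = μ(2/r − 1/a)): v_p = √[μ(2/r₁ − 1/a_t)] = 3.7522 km/s.
First burn Δv₁ = |v_p − v₁| = 0.8342 km/s.
Circular speed at r₂: v₂ = √(μ/r₂) = 1.3359 km/s.
Transfer-orbit speed at r₂: v_a = √[μ(2/r₂ − 1/a_t)] = 0.78640 km/s.
Second burn Δv₂ = |v₂ − v_a| = 0.5495 km/s.
Total Δv = Δv₁ + Δv₂ = 1.384 km/s.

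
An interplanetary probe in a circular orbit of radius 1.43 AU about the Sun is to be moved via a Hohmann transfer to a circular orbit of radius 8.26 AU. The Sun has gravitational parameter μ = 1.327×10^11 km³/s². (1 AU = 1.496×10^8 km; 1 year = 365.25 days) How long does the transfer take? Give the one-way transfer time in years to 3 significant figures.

t = 5.33 years

In km: r₁ = 1.43 × 1.496×10^8 = 2.13928×10^8 km; r₂ = 8.26 × 1.496×10^8 = 1.235696×10^9 km.
The Hohmann ellipse has a_t = (r₁ + r₂)/2 = 7.24812×10^8 km.
Transfer time t = π√(a_t³/μ) = π√((7.24812×10^8)³ / 1.327×10^11) = 1.683×10^8 s.
Converting: 1.683×10^8 s ÷ 3.15576×10^7 s/year (365.25 × 86400) = 5.33 years.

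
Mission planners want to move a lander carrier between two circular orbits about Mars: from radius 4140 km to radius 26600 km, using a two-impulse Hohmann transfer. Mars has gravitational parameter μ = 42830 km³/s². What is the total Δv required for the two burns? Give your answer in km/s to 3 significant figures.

Δv = 1.63 km/s

Transfer-ellipse semi-major axis a_t = (r₁ + r₂)/2 = (4140 + 26600)/2 = 15370 km.
Circular speed at r₁: v₁ = √(μ/r₁) = √(42830/4140) = 3.216 km/s.
On the transfer ellipse at r₁, vis-viva equation gives v_p = √[μ(2/r₁ − 1/a_t)] = 4.231 km/s.
First burn Δv₁ = |v_p − v₁| = 1.015 km/s.
At r₂, v₂ = √(μ/r₂) = 1.269 km/s.
Transfer-orbit speed at r₂: v_a = √[μ(2/r₂ − 1/a_t)] = 0.6586 km/s.
Second burn Δv₂ = |v₂ − v_a| = 0.6104 km/s.
Total Δv = Δv₁ + Δv₂ = 1.625 km/s.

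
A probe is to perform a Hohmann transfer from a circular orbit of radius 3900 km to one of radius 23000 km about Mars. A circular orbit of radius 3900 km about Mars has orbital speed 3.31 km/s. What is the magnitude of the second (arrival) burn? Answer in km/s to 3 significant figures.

From the circular-orbit relation v² = μ/r at r = 3900 km: μ = v²r = (3.31)² × 3900 = 42728.8 km³/s².
Transfer-ellipse semi-major axis a_t = (r₁ + r₂)/2 = (3900 + 23000)/2 = 13450 km.
Circular speed at r = 23000 km: v_c = √(μ/r) = 1.363 km/s.
Vis-viva on the transfer ellipse at r = 23000 km gives v_t = √[μ(2/r − 1/a_t)] = 0.7340 km/s.
Δv₂ = |v_t − v_c| = |0.7340 − 1.363| = 0.6290 km/s.

Δv₂ = 0.629 km/s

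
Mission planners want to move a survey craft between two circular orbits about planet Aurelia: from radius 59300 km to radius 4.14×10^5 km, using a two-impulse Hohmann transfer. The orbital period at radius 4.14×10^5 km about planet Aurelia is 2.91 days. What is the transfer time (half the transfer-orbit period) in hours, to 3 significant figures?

From Kepler's third law T² = 4π²r³/μ at r = 4.14×10^5 km, T = 2.91 days = 2.91 × 86400 s = 2.51424×10^5 s: μ = 4π²r³/T² = 4.43146×10^7 km³/s².
Semi-major axis of the transfer orbit: a_t = (59300 + 4.140×10^5)/2 = 2.3665×10^5 km.
Transfer time t = π√(a_t³/μ) = π√((2.3665×10^5)³ / 4.43146×10^7) = 54330 s.
Converting: 54330 s ÷ 3600 s/hour = 15.1 hours.

t = 15.1 hours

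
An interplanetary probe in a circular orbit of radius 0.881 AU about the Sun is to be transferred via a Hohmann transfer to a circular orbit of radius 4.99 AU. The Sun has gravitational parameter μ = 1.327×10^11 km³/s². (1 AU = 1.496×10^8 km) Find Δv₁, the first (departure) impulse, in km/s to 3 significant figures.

Δv₁ = 9.64 km/s

In km: r₁ = 0.881 × 1.496×10^8 = 1.317976×10^8 km; r₂ = 4.99 × 1.496×10^8 = 7.46504×10^8 km.
Semi-major axis of the transfer orbit: a_t = (1.317976×10^8 + 7.46504×10^8)/2 = 4.391508×10^8 km.
Circular speed at r = 1.317976×10^8 km: v_c = √(μ/r) = 31.73 km/s.
Vis-viva on the transfer ellipse at r = 1.317976×10^8 km gives v_t = √[μ(2/r − 1/a_t)] = 41.37 km/s.
Δv₁ = |v_t − v_c| = |41.37 − 31.73| = 9.640 km/s.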